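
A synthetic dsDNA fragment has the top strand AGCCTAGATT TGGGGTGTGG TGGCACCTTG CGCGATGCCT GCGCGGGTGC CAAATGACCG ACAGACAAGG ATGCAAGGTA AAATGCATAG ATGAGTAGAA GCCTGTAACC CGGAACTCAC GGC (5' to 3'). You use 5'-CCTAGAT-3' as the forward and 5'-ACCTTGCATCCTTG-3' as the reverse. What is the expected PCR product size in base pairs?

The forward primer matches the template at positions 3–9.
Reverse complement of the reverse primer: CAAGGATGCAAGGT. This occurs on the top strand at positions 66–79.
Product length = (reverse-primer end) − (forward-primer start) + 1 = 79 − 3 + 1 = 77 bp.

77 bp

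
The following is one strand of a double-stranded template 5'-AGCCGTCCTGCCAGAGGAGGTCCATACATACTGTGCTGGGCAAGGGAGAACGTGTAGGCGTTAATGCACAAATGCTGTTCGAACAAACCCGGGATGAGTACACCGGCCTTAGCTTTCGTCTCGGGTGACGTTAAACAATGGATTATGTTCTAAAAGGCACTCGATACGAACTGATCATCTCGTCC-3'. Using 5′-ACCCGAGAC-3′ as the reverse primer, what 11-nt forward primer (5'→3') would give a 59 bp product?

5'-ACAAATGCTGT-3'

The reverse primer's reverse complement GTCTCGGGT matches the template at positions 118–126, so the product ends at position 126.
A 59 bp product then starts at position 126 − 59 + 1 = 68.
The forward primer is identical to the top strand there: ACAAATGCTGT.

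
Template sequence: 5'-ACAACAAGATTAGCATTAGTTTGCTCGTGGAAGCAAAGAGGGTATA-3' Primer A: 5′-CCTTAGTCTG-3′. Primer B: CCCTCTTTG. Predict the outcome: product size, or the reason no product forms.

No product — primer A has no binding site in the template.

Primer A (CCTTAGTCTG) does not match the top strand, and its reverse complement CAGACTAAGG does not match either.
With no annealing site for primer A, no amplification occurs.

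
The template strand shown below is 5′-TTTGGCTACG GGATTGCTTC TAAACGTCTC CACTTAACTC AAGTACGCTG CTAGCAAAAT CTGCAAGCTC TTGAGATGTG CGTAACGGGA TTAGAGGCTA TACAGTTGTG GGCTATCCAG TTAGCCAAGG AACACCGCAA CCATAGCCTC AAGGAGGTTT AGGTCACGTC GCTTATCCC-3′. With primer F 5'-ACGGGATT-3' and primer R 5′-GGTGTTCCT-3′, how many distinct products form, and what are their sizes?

The forward primer ACGGGATT matches the top strand at positions 8–15, 85–92.
The reverse primer's reverse complement is AGGAACACC, matching at positions 128–136.
Each forward site pairs with the reverse site to give a product ending at position 136: sizes 129, 52 bp.

Two products: 129 bp, 52 bp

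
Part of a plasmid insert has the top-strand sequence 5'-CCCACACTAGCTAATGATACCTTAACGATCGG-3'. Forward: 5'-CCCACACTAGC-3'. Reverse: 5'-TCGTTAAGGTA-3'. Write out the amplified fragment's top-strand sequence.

5'-CCCACACTAGCTAATGATACCTTAACGA-3'

Scanning the template, CCCACACTAGC occurs at positions 1–11; this primer anneals to the bottom strand there with its 3' end pointing downstream.
Taking the reverse complement of TCGTTAAGGTA gives TACCTTAACGA, found at positions 18–28 on the template; the primer anneals here to the top strand with its 3' end pointing upstream.
The product is the template from position 1 through 28 (28 bp).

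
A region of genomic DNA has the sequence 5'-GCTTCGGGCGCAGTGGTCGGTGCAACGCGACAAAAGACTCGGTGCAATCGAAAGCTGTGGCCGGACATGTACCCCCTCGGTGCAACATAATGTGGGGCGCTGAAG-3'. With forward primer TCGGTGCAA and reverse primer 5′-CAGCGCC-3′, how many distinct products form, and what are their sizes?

The forward primer TCGGTGCAA matches the top strand at positions 17–25, 39–47, 77–85.
The reverse primer's reverse complement is GGCGCTG, matching at positions 96–102.
Each forward site pairs with the reverse site to give a product ending at position 102: sizes 86, 64, 26 bp.

Three products: 86 bp, 64 bp, 26 bp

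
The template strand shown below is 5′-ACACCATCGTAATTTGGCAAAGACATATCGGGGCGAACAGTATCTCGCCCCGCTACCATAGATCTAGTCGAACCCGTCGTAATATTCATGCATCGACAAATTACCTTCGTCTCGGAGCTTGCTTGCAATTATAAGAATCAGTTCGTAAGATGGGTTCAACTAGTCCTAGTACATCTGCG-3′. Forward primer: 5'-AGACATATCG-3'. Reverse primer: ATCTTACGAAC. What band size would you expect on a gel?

131 bp

Scanning the template, AGACATATCG occurs at positions 21–30; this primer anneals to the bottom strand there with its 3' end pointing downstream.
Taking the reverse complement of ATCTTACGAAC gives GTTCGTAAGAT, found at positions 141–151 on the template; the primer anneals here to the top strand with its 3' end pointing upstream.
The product runs from position 21 to position 151, so its length is 151 − 21 + 1 = 131 bp.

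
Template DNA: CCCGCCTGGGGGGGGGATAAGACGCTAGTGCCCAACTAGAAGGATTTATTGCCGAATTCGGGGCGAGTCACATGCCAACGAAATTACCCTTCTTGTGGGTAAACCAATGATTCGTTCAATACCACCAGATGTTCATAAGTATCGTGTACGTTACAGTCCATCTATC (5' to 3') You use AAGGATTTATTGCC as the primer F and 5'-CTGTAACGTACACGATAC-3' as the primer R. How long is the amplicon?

The forward primer matches the template at positions 40–53.
Reverse complement of the reverse primer: GTATCGTGTACGTTACAG. This occurs on the top strand at positions 139–156.
Product length = (reverse-primer end) − (forward-primer start) + 1 = 156 − 40 + 1 = 117 bp.

117 bp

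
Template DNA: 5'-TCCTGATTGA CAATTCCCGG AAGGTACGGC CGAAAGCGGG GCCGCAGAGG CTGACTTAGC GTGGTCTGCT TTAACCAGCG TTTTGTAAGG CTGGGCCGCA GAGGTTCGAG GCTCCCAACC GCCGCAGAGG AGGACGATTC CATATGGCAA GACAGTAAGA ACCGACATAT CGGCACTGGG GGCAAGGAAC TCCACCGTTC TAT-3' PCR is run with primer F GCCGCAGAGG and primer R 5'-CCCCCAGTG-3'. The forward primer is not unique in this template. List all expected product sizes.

The forward primer GCCGCAGAGG matches the top strand at positions 41–50, 95–104, 121–130.
The reverse primer's reverse complement is CACTGGGGG, matching at positions 174–182.
Each forward site pairs with the reverse site to give a product ending at position 182: sizes 142, 88, 62 bp.

142 bp, 88 bp, 62 bp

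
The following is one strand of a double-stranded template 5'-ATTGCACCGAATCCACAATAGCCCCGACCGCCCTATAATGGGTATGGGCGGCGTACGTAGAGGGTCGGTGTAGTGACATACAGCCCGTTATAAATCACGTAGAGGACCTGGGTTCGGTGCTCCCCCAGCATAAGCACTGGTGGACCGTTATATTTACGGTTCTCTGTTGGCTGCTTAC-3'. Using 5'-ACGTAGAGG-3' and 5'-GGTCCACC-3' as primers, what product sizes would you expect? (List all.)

92 bp, 50 bp

The forward primer ACGTAGAGG matches the top strand at positions 55–63, 97–105.
The reverse primer's reverse complement is GGTGGACC, matching at positions 139–146.
Each forward site pairs with the reverse site to give a product ending at position 146: sizes 92, 50 bp.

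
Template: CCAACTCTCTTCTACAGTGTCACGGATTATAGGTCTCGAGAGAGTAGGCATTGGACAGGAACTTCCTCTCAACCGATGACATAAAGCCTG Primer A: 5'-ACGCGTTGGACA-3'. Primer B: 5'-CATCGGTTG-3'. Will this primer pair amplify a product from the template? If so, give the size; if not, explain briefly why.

No product — primer A has no binding site in the template.

Primer A (ACGCGTTGGACA) does not match the top strand, and its reverse complement TGTCCAACGCGT does not match either.
With no annealing site for primer A, no amplification occurs.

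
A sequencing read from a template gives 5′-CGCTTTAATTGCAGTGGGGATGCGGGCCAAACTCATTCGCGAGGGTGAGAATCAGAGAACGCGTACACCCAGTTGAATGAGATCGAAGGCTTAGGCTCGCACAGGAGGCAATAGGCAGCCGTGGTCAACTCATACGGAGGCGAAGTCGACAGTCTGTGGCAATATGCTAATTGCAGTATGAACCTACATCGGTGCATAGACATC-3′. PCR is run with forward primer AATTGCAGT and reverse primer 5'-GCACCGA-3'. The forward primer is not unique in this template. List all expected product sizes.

The forward primer AATTGCAGT matches the top strand at positions 7–15, 169–177.
The reverse primer's reverse complement is TCGGTGC, matching at positions 189–195.
Each forward site pairs with the reverse site to give a product ending at position 195: sizes 189, 27 bp.

189 bp, 27 bp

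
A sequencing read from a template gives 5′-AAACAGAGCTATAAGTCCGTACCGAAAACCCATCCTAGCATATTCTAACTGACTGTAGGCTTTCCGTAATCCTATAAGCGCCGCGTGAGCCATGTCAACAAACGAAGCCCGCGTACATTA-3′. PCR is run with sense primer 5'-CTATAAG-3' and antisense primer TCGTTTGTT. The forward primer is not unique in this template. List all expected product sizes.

97 bp, 34 bp

The forward primer CTATAAG matches the top strand at positions 9–15, 72–78.
The reverse primer's reverse complement is AACAAACGA, matching at positions 97–105.
Each forward site pairs with the reverse site to give a product ending at position 105: sizes 97, 34 bp.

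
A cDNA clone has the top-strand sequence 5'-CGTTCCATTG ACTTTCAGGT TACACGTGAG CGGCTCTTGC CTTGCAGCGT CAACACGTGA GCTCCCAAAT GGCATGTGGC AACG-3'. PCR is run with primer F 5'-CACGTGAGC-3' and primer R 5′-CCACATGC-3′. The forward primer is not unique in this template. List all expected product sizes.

The forward primer CACGTGAGC matches the top strand at positions 23–31, 54–62.
The reverse primer's reverse complement is GCATGTGG, matching at positions 72–79.
Each forward site pairs with the reverse site to give a product ending at position 79: sizes 57, 26 bp.

57 bp, 26 bp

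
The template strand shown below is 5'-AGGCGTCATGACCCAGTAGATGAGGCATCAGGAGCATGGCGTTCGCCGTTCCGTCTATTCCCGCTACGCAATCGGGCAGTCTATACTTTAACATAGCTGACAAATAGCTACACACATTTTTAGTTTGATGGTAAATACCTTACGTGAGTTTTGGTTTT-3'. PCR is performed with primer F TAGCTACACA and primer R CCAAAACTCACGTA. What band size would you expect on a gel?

50 bp

The forward primer matches the template at positions 105–114.
Reverse complement of the reverse primer: TACGTGAGTTTTGG. This occurs on the top strand at positions 141–154.
The product runs from position 105 to position 154, so its length is 154 − 105 + 1 = 50 bp.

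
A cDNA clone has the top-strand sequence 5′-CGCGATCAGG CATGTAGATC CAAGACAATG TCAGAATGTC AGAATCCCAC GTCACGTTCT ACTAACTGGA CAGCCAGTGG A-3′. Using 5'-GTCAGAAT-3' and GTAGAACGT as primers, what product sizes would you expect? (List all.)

33 bp, 25 bp

The forward primer GTCAGAAT matches the top strand at positions 30–37, 38–45.
The reverse primer's reverse complement is ACGTTCTAC, matching at positions 54–62.
Each forward site pairs with the reverse site to give a product ending at position 62: sizes 33, 25 bp.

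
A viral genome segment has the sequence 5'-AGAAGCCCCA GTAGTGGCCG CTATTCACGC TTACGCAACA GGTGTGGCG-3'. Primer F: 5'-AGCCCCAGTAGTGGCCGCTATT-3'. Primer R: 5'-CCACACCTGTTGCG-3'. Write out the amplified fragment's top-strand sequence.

5'-AGCCCCAGTAGTGGCCGCTATTCACGCTTACGCAACAGGTGTGG-3'

Forward primer AGCCCCAGTAGTGGCCGCTATT is found on the top strand at positions 4–25.
Taking the reverse complement of CCACACCTGTTGCG gives CGCAACAGGTGTGG, found at positions 34–47 on the template; the primer anneals here to the top strand with its 3' end pointing upstream.
The product is the template from position 4 through 47 (44 bp).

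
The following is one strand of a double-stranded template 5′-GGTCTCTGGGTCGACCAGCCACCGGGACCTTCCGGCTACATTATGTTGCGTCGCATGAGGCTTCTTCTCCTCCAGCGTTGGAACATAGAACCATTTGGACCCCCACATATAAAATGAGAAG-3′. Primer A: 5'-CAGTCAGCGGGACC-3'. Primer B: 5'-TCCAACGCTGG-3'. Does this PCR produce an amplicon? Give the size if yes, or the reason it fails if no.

Primer A (CAGTCAGCGGGACC) does not match the top strand, and its reverse complement GGTCCCGCTGACTG does not match either.
With no annealing site for primer A, no amplification occurs.

No product — primer A has no binding site in the template.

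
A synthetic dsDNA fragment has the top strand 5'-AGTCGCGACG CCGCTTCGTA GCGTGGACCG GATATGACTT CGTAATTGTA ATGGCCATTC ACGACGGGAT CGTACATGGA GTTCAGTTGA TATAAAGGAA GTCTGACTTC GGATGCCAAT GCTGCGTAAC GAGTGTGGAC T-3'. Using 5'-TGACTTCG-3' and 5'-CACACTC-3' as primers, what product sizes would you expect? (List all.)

103 bp, 34 bp

The forward primer TGACTTCG matches the top strand at positions 35–42, 104–111.
The reverse primer's reverse complement is GAGTGTG, matching at positions 131–137.
Each forward site pairs with the reverse site to give a product ending at position 137: sizes 103, 34 bp.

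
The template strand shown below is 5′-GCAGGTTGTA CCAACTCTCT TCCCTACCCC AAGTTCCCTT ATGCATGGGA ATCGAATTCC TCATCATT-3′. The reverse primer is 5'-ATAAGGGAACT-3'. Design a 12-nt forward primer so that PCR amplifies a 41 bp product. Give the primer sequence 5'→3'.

5'-CAGGTTGTACCA-3'

The reverse primer's reverse complement AGTTCCCTTAT matches the template at positions 32–42, so the product ends at position 42.
A 41 bp product then starts at position 42 − 41 + 1 = 2.
The forward primer is identical to the top strand there: CAGGTTGTACCA.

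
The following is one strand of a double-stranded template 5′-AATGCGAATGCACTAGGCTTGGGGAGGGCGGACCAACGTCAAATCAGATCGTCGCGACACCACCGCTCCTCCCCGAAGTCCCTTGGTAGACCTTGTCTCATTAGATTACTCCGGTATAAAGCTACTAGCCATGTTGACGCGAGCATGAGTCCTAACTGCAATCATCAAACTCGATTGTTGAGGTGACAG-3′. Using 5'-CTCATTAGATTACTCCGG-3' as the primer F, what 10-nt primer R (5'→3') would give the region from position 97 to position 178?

The product's 3' end on the top strand is position 178.
The reverse primer anneals to the top strand over positions 169–178, i.e. to ACTCGATTGT.
Its sequence written 5'→3' is the reverse complement: ACAATCGAGT.

5'-ACAATCGAGT-3'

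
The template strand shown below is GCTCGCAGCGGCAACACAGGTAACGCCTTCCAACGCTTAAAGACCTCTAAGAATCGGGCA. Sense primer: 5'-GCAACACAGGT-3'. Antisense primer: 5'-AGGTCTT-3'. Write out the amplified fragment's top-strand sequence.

5'-GCAACACAGGTAACGCCTTCCAACGCTTAAAGACCT-3'

Scanning the template, GCAACACAGGT occurs at positions 11–21; this primer anneals to the bottom strand there with its 3' end pointing downstream.
Reverse complement of the reverse primer: AAGACCT. This occurs on the top strand at positions 40–46.
The product is the template from position 11 through 46 (36 bp).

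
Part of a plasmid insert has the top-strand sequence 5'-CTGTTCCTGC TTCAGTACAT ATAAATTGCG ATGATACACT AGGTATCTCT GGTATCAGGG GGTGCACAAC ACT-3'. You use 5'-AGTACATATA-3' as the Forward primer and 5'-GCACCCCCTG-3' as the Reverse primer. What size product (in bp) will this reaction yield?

52 bp

Forward primer AGTACATATA is found on the top strand at positions 14–23.
Reverse complement of the reverse primer: CAGGGGGTGC. This occurs on the top strand at positions 56–65.
Amplicon spans positions 14–65: 52 bp.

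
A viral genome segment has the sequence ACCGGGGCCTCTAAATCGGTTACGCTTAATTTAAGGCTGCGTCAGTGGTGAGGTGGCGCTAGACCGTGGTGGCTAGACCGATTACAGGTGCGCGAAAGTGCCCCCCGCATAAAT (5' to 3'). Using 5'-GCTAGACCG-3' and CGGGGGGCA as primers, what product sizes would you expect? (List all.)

The forward primer GCTAGACCG matches the top strand at positions 58–66, 72–80.
The reverse primer's reverse complement is TGCCCCCCG, matching at positions 99–107.
Each forward site pairs with the reverse site to give a product ending at position 107: sizes 50, 36 bp.

50 bp, 36 bp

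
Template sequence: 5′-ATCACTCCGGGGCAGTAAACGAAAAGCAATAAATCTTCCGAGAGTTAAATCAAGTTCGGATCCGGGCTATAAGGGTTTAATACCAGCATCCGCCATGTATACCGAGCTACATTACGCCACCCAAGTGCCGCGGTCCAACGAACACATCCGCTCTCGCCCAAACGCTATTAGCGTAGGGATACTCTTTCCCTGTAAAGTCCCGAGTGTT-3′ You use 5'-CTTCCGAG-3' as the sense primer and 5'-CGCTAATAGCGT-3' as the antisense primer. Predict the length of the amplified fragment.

Scanning the template, CTTCCGAG occurs at positions 35–42; this primer anneals to the bottom strand there with its 3' end pointing downstream.
Taking the reverse complement of CGCTAATAGCGT gives ACGCTATTAGCG, found at positions 162–173 on the template; the primer anneals here to the top strand with its 3' end pointing upstream.
Product length = (reverse-primer end) − (forward-primer start) + 1 = 173 − 35 + 1 = 139 bp.

139 bp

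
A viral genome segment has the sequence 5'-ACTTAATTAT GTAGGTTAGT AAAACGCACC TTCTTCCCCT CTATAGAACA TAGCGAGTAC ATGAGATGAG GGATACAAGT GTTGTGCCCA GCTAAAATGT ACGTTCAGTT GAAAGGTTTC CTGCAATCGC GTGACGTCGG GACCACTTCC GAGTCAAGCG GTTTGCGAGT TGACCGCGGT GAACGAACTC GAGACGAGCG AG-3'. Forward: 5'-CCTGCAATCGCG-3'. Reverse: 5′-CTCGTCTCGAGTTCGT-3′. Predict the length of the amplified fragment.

79 bp

Forward primer CCTGCAATCGCG is found on the top strand at positions 120–131.
The reverse primer's reverse complement is ACGAACTCGAGACGAG, which matches the template at positions 183–198.
The product runs from position 120 to position 198, so its length is 198 − 120 + 1 = 79 bp.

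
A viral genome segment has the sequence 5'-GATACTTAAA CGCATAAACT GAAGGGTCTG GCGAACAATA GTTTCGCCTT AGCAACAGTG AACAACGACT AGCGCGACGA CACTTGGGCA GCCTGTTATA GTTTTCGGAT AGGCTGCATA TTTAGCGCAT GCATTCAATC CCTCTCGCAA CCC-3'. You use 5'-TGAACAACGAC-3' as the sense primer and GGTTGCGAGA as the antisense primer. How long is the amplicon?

The forward primer matches the template at positions 59–69.
Reverse complement of the reverse primer: TCTCGCAACC. This occurs on the top strand at positions 143–152.
The product runs from position 59 to position 152, so its length is 152 − 59 + 1 = 94 bp.

94 bp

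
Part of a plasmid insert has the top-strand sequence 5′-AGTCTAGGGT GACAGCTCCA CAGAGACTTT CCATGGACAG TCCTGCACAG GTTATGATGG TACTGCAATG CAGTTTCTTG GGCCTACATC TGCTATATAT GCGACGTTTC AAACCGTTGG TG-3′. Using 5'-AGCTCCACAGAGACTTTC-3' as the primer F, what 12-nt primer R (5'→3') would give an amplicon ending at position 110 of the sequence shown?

5'-GAAACGTCGCAT-3'

The forward primer binds at positions 14–31; the product's 3' end on the top strand is position 110.
The reverse primer anneals to the top strand over positions 99–110, i.e. to ATGCGACGTTTC.
Its sequence written 5'→3' is the reverse complement: GAAACGTCGCAT.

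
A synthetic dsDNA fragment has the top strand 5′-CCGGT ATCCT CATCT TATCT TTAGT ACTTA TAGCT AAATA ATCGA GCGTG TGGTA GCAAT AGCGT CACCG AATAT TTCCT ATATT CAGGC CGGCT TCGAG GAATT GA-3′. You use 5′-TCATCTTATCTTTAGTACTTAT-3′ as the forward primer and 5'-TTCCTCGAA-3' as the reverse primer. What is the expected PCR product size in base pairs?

Forward primer TCATCTTATCTTTAGTACTTAT is found on the top strand at positions 10–31.
The reverse primer's reverse complement is TTCGAGGAA, which matches the template at positions 95–103.
Amplicon spans positions 10–103: 94 bp.

94 bp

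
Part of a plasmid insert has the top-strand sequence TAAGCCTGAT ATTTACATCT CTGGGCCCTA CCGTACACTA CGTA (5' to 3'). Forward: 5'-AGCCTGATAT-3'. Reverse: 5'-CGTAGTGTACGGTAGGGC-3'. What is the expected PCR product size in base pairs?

40 bp

The forward primer matches the template at positions 3–12.
Taking the reverse complement of CGTAGTGTACGGTAGGGC gives GCCCTACCGTACACTACG, found at positions 25–42 on the template; the primer anneals here to the top strand with its 3' end pointing upstream.
Amplicon spans positions 3–42: 40 bp.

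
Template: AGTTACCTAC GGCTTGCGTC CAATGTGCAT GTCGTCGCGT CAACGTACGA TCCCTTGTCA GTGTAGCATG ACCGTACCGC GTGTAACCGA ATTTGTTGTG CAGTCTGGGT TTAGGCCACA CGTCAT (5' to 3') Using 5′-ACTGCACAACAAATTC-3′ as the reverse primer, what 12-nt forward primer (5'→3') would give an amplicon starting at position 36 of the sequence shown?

5'-CGCGTCAACGTA-3'

The reverse primer's reverse complement GAATTTGTTGTGCAGT matches the template at positions 89–104; the product starts at position 36.
The forward primer is identical to the top strand over positions 36–47: CGCGTCAACGTA.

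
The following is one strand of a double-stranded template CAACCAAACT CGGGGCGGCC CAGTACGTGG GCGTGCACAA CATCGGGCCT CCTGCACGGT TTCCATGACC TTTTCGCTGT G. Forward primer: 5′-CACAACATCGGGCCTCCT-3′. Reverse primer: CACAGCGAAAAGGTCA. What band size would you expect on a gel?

46 bp

Forward primer CACAACATCGGGCCTCCT is found on the top strand at positions 36–53.
Taking the reverse complement of CACAGCGAAAAGGTCA gives TGACCTTTTCGCTGTG, found at positions 66–81 on the template; the primer anneals here to the top strand with its 3' end pointing upstream.
Amplicon spans positions 36–81: 46 bp.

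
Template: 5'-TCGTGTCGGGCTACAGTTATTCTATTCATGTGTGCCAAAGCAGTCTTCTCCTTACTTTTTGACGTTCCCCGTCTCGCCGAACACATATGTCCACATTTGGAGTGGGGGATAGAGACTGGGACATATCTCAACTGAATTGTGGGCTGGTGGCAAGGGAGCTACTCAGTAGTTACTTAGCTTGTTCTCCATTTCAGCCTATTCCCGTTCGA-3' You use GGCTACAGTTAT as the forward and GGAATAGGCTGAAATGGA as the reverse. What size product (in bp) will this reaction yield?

Scanning the template, GGCTACAGTTAT occurs at positions 9–20; this primer anneals to the bottom strand there with its 3' end pointing downstream.
Reverse complement of the reverse primer: TCCATTTCAGCCTATTCC. This occurs on the top strand at positions 185–202.
Amplicon spans positions 9–202: 194 bp.

194 bp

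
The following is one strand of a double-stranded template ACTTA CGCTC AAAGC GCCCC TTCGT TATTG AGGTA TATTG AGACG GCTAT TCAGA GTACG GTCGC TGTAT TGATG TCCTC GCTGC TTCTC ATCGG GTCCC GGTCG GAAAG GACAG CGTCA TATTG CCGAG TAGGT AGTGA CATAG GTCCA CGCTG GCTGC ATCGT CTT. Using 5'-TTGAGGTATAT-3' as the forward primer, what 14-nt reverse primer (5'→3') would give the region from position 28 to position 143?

5'-ATGTCACTACCTAC-3'

The product's 3' end on the top strand is position 143.
The reverse primer anneals to the top strand over positions 130–143, i.e. to GTAGGTAGTGACAT.
Its sequence written 5'→3' is the reverse complement: ATGTCACTACCTAC.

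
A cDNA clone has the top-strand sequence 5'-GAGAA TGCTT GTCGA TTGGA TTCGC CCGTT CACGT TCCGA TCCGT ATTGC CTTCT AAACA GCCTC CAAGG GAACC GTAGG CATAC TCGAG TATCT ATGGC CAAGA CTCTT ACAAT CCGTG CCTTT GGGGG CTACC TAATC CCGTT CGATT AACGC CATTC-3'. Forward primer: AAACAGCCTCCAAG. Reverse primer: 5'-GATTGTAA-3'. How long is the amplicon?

Scanning the template, AAACAGCCTCCAAG occurs at positions 56–69; this primer anneals to the bottom strand there with its 3' end pointing downstream.
The reverse primer's reverse complement is TTACAATC, which matches the template at positions 109–116.
Product length = (reverse-primer end) − (forward-primer start) + 1 = 116 − 56 + 1 = 61 bp.

61 bp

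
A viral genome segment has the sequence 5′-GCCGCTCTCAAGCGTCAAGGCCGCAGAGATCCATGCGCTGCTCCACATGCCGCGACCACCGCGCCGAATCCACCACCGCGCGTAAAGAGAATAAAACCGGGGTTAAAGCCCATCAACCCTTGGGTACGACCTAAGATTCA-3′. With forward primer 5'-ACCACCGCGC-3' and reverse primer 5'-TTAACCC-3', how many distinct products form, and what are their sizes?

Two products: 52 bp, 35 bp

The forward primer ACCACCGCGC matches the top strand at positions 55–64, 72–81.
The reverse primer's reverse complement is GGGTTAA, matching at positions 100–106.
Each forward site pairs with the reverse site to give a product ending at position 106: sizes 52, 35 bp.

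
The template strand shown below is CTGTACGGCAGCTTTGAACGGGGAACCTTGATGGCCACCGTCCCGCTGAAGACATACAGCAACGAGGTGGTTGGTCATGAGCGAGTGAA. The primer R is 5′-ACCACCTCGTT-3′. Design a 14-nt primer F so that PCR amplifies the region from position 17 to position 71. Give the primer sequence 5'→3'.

The reverse primer's reverse complement AACGAGGTGGT matches the template at positions 61–71; the product starts at position 17.
The forward primer is identical to the top strand over positions 17–30: AACGGGGAACCTTG.

5'-AACGGGGAACCTTG-3'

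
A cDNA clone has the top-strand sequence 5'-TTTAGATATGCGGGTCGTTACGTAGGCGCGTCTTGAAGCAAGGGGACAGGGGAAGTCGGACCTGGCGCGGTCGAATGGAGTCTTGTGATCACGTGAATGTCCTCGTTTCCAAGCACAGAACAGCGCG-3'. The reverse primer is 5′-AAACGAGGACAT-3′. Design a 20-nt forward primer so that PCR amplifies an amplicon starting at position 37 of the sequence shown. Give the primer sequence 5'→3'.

The reverse primer's reverse complement ATGTCCTCGTTT matches the template at positions 97–108; the product starts at position 37.
The forward primer is identical to the top strand over positions 37–56: AGCAAGGGGACAGGGGAAGT.

5'-AGCAAGGGGACAGGGGAAGT-3'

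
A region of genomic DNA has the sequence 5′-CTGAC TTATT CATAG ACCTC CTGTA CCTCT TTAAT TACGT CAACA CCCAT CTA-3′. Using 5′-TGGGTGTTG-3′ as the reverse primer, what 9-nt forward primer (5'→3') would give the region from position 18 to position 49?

5'-CTCCTGTAC-3'

The reverse primer's reverse complement CAACACCCA matches the template at positions 41–49; the product starts at position 18.
The forward primer is identical to the top strand over positions 18–26: CTCCTGTAC.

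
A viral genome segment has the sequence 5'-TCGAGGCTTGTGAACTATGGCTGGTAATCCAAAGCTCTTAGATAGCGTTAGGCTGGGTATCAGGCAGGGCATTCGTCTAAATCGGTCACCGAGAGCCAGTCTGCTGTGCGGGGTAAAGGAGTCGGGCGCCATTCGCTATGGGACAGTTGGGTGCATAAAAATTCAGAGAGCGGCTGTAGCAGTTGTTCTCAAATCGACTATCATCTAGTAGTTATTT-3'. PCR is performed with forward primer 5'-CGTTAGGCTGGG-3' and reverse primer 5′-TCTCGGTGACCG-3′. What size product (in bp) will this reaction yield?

49 bp

Forward primer CGTTAGGCTGGG is found on the top strand at positions 46–57.
Taking the reverse complement of TCTCGGTGACCG gives CGGTCACCGAGA, found at positions 83–94 on the template; the primer anneals here to the top strand with its 3' end pointing upstream.
Amplicon spans positions 46–94: 49 bp.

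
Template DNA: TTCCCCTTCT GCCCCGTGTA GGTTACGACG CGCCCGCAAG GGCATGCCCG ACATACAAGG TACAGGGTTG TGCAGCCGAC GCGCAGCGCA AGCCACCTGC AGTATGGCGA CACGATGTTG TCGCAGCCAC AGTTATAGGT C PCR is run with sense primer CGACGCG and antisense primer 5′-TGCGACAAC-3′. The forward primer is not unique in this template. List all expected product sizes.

100 bp, 49 bp

The forward primer CGACGCG matches the top strand at positions 26–32, 77–83.
The reverse primer's reverse complement is GTTGTCGCA, matching at positions 117–125.
Each forward site pairs with the reverse site to give a product ending at position 125: sizes 100, 49 bp.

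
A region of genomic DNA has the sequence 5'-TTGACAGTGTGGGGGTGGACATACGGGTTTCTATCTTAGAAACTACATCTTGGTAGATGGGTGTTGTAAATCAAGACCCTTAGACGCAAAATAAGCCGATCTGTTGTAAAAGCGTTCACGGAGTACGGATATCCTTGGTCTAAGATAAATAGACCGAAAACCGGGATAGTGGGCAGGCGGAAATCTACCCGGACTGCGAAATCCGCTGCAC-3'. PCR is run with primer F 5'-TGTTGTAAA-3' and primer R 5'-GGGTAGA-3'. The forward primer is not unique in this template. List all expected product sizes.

The forward primer TGTTGTAAA matches the top strand at positions 62–70, 102–110.
The reverse primer's reverse complement is TCTACCC, matching at positions 184–190.
Each forward site pairs with the reverse site to give a product ending at position 190: sizes 129, 89 bp.

129 bp, 89 bp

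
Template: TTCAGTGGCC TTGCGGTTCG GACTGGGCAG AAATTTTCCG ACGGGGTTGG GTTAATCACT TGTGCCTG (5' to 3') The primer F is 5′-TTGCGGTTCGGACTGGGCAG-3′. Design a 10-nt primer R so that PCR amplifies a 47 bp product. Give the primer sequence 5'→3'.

The forward primer binds at positions 11–30, so a 47 bp product ends at position 11 + 47 − 1 = 57.
The reverse primer anneals to the top strand over positions 48–57, i.e. to TGGGTTAATC.
Its sequence written 5'→3' is the reverse complement: GATTAACCCA.

5'-GATTAACCCA-3'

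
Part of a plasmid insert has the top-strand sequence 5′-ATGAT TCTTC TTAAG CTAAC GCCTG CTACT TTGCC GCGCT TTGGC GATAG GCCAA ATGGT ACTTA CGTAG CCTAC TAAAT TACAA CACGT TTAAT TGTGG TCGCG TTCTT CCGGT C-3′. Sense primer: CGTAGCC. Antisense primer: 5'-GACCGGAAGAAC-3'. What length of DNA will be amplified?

Forward primer CGTAGCC is found on the top strand at positions 66–72.
The reverse primer's reverse complement is GTTCTTCCGGTC, which matches the template at positions 105–116.
The product runs from position 66 to position 116, so its length is 116 − 66 + 1 = 51 bp.

51 bp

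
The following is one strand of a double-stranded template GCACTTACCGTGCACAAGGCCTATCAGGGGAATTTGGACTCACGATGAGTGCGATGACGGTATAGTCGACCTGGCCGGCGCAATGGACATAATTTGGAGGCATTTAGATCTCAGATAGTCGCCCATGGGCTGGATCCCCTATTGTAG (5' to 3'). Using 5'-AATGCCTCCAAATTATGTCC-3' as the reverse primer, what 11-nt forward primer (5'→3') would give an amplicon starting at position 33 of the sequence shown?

5'-TTTGGACTCAC-3'

The reverse primer's reverse complement GGACATAATTTGGAGGCATT matches the template at positions 85–104; the product starts at position 33.
The forward primer is identical to the top strand over positions 33–43: TTTGGACTCAC.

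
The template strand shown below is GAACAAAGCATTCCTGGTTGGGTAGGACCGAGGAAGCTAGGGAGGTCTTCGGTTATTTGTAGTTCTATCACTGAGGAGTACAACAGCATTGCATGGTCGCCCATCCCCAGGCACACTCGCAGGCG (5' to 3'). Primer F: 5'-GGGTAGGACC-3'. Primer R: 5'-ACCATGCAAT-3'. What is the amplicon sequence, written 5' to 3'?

Scanning the template, GGGTAGGACC occurs at positions 20–29; this primer anneals to the bottom strand there with its 3' end pointing downstream.
Taking the reverse complement of ACCATGCAAT gives ATTGCATGGT, found at positions 88–97 on the template; the primer anneals here to the top strand with its 3' end pointing upstream.
The product is the template from position 20 through 97 (78 bp).

5'-GGGTAGGACCGAGGAAGCTAGGGAGGTCTTCGGTTATTTGTAGTTCTATCACTGAGGAGTACAACAGCATTGCATGGT-3'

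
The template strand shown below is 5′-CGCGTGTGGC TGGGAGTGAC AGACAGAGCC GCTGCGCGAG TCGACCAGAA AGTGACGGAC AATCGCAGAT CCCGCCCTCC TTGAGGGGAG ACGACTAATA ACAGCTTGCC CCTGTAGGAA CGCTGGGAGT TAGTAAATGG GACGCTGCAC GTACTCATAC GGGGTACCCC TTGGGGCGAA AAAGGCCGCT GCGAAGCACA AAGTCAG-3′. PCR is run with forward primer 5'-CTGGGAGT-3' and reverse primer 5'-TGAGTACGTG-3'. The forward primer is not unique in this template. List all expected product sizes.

The forward primer CTGGGAGT matches the top strand at positions 10–17, 123–130.
The reverse primer's reverse complement is CACGTACTCA, matching at positions 148–157.
Each forward site pairs with the reverse site to give a product ending at position 157: sizes 148, 35 bp.

148 bp, 35 bp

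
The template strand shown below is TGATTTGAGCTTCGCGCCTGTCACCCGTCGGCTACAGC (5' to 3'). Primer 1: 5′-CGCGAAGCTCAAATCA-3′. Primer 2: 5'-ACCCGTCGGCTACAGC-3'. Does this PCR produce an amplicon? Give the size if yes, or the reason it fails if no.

No product — the primers' 3' ends point away from each other.

Primer 1 (CGCGAAGCTCAAATCA) has reverse complement TGATTTGAGCTTCGCG, which matches the top strand at positions 1–16; primer 1 anneals to the top strand there with its 3' end pointing upstream toward position 1.
Primer 2 (ACCCGTCGGCTACAGC) matches the top strand directly at positions 23–38; it anneals to the bottom strand with its 3' end pointing downstream toward position 38.
The 3' ends diverge (primer 1 extends toward position 1, primer 2 toward position 38), so the primers never converge on a shared product.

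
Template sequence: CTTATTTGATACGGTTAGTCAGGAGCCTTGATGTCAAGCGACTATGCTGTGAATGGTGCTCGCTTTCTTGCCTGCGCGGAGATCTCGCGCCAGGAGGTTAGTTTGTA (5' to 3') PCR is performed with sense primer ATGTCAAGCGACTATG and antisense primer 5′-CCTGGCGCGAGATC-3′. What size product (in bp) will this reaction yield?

64 bp

Scanning the template, ATGTCAAGCGACTATG occurs at positions 31–46; this primer anneals to the bottom strand there with its 3' end pointing downstream.
The reverse primer's reverse complement is GATCTCGCGCCAGG, which matches the template at positions 81–94.
Product length = (reverse-primer end) − (forward-primer start) + 1 = 94 − 31 + 1 = 64 bp.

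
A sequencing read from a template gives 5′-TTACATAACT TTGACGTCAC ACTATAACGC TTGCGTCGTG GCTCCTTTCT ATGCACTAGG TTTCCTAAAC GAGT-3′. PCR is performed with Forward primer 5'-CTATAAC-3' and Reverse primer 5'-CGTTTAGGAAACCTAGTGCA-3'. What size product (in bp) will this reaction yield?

50 bp

Scanning the template, CTATAAC occurs at positions 22–28; this primer anneals to the bottom strand there with its 3' end pointing downstream.
Taking the reverse complement of CGTTTAGGAAACCTAGTGCA gives TGCACTAGGTTTCCTAAACG, found at positions 52–71 on the template; the primer anneals here to the top strand with its 3' end pointing upstream.
The product runs from position 22 to position 71, so its length is 71 − 22 + 1 = 50 bp.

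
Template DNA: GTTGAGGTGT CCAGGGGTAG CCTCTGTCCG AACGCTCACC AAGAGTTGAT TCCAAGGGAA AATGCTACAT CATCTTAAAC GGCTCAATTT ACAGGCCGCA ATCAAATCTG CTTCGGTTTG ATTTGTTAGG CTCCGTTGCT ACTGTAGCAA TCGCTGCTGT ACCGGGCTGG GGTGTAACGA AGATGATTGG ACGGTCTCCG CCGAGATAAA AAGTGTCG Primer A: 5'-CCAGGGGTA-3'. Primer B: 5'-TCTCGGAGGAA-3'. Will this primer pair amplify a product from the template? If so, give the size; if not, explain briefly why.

No product — primer B has no binding site in the template.

Primer B (TCTCGGAGGAA) does not match the top strand, and its reverse complement TTCCTCCGAGA does not match either.
With no annealing site for primer B, no amplification occurs.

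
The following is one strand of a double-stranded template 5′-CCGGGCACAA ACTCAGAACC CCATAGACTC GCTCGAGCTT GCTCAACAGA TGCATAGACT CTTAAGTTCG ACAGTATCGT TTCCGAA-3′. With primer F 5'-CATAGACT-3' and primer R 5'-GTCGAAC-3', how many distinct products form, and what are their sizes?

The forward primer CATAGACT matches the top strand at positions 22–29, 53–60.
The reverse primer's reverse complement is GTTCGAC, matching at positions 66–72.
Each forward site pairs with the reverse site to give a product ending at position 72: sizes 51, 20 bp.

Two products: 51 bp, 20 bp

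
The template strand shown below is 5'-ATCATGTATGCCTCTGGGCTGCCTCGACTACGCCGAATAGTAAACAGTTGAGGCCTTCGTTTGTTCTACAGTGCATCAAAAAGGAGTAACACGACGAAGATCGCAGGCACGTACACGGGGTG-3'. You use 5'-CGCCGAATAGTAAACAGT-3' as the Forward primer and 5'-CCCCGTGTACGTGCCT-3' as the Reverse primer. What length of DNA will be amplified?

90 bp

Scanning the template, CGCCGAATAGTAAACAGT occurs at positions 31–48; this primer anneals to the bottom strand there with its 3' end pointing downstream.
Reverse complement of the reverse primer: AGGCACGTACACGGGG. This occurs on the top strand at positions 105–120.
Product length = (reverse-primer end) − (forward-primer start) + 1 = 120 − 31 + 1 = 90 bp.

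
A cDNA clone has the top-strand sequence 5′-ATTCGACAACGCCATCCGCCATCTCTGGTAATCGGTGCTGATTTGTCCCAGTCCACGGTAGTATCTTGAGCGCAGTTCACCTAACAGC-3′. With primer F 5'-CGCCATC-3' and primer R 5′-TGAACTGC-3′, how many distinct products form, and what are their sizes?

Two products: 70 bp, 63 bp

The forward primer CGCCATC matches the top strand at positions 10–16, 17–23.
The reverse primer's reverse complement is GCAGTTCA, matching at positions 72–79.
Each forward site pairs with the reverse site to give a product ending at position 79: sizes 70, 63 bp.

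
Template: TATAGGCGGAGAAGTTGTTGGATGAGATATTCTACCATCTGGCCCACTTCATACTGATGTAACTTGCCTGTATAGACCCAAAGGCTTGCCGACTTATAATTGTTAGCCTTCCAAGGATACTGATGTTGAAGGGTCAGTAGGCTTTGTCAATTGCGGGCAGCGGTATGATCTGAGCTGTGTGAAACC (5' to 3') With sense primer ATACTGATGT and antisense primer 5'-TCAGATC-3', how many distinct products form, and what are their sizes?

Two products: 123 bp, 57 bp

The forward primer ATACTGATGT matches the top strand at positions 51–60, 117–126.
The reverse primer's reverse complement is GATCTGA, matching at positions 167–173.
Each forward site pairs with the reverse site to give a product ending at position 173: sizes 123, 57 bp.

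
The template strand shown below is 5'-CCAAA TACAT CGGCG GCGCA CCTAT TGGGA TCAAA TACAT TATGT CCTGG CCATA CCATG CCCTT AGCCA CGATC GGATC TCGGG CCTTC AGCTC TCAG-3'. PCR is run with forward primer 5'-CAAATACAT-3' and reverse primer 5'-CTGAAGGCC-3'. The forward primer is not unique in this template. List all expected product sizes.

The forward primer CAAATACAT matches the top strand at positions 2–10, 32–40.
The reverse primer's reverse complement is GGCCTTCAG, matching at positions 84–92.
Each forward site pairs with the reverse site to give a product ending at position 92: sizes 91, 61 bp.

91 bp, 61 bp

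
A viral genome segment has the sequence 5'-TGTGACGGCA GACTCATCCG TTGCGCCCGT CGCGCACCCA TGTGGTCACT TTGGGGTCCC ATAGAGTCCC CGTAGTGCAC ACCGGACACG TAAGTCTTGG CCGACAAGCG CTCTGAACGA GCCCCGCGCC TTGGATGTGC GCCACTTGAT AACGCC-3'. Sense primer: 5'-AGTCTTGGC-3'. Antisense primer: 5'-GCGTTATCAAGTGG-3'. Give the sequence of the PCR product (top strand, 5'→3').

5'-AGTCTTGGCCGACAAGCGCTCTGAACGAGCCCCGCGCCTTGGATGTGCGCCACTTGATAACGC-3'

The forward primer matches the template at positions 93–101.
Reverse complement of the reverse primer: CCACTTGATAACGC. This occurs on the top strand at positions 142–155.
The product is the template from position 93 through 155 (63 bp).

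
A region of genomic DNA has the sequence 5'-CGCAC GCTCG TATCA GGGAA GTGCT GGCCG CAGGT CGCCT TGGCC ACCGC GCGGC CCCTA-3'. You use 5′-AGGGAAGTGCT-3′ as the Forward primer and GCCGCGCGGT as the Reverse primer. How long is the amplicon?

Scanning the template, AGGGAAGTGCT occurs at positions 15–25; this primer anneals to the bottom strand there with its 3' end pointing downstream.
Taking the reverse complement of GCCGCGCGGT gives ACCGCGCGGC, found at positions 46–55 on the template; the primer anneals here to the top strand with its 3' end pointing upstream.
The product runs from position 15 to position 55, so its length is 55 − 15 + 1 = 41 bp.

41 bp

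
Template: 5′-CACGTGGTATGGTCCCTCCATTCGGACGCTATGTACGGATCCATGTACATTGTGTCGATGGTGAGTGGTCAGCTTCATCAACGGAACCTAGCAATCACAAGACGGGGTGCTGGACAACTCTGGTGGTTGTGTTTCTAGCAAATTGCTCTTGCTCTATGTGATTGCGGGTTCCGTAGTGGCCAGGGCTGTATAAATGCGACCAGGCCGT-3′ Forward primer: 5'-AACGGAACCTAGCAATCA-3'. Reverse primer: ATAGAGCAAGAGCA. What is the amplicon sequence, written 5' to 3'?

5'-AACGGAACCTAGCAATCACAAGACGGGGTGCTGGACAACTCTGGTGGTTGTGTTTCTAGCAAATTGCTCTTGCTCTAT-3'

Forward primer AACGGAACCTAGCAATCA is found on the top strand at positions 80–97.
Taking the reverse complement of ATAGAGCAAGAGCA gives TGCTCTTGCTCTAT, found at positions 144–157 on the template; the primer anneals here to the top strand with its 3' end pointing upstream.
The product is the template from position 80 through 157 (78 bp).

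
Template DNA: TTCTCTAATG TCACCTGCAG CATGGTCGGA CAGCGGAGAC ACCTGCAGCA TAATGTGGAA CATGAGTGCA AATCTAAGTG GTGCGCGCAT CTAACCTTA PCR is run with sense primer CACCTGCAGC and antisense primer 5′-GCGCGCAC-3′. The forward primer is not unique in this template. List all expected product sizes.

The forward primer CACCTGCAGC matches the top strand at positions 12–21, 40–49.
The reverse primer's reverse complement is GTGCGCGC, matching at positions 81–88.
Each forward site pairs with the reverse site to give a product ending at position 88: sizes 77, 49 bp.

77 bp, 49 bp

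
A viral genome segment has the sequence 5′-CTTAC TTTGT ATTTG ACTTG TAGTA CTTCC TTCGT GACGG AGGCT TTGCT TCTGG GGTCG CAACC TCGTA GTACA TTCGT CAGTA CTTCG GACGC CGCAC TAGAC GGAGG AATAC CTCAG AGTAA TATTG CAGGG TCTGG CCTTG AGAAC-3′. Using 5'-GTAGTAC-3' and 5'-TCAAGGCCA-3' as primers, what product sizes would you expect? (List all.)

127 bp, 79 bp

The forward primer GTAGTAC matches the top strand at positions 20–26, 68–74.
The reverse primer's reverse complement is TGGCCTTGA, matching at positions 138–146.
Each forward site pairs with the reverse site to give a product ending at position 146: sizes 127, 79 bp.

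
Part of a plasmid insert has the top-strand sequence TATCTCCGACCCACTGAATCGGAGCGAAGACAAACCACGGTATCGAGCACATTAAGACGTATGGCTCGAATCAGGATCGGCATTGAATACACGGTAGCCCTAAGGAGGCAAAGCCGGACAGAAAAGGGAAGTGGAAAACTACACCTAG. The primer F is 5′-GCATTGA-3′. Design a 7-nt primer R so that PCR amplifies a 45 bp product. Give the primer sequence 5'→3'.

The forward primer binds at positions 80–86, so a 45 bp product ends at position 80 + 45 − 1 = 124.
The reverse primer anneals to the top strand over positions 118–124, i.e. to ACAGAAA.
Its sequence written 5'→3' is the reverse complement: TTTCTGT.

5'-TTTCTGT-3'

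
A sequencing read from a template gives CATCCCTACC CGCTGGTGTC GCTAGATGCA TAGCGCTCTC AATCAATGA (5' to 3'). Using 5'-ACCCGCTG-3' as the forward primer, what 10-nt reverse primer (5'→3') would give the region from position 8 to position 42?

The product's 3' end on the top strand is position 42.
The reverse primer anneals to the top strand over positions 33–42, i.e. to GCGCTCTCAA.
Its sequence written 5'→3' is the reverse complement: TTGAGAGCGC.

5'-TTGAGAGCGC-3'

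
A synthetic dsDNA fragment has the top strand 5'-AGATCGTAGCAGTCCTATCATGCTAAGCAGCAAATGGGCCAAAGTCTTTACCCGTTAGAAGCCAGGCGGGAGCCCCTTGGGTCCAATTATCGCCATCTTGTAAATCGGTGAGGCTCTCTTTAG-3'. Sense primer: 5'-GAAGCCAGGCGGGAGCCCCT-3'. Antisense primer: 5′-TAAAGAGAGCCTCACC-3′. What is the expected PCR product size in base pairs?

65 bp

Forward primer GAAGCCAGGCGGGAGCCCCT is found on the top strand at positions 58–77.
Taking the reverse complement of TAAAGAGAGCCTCACC gives GGTGAGGCTCTCTTTA, found at positions 107–122 on the template; the primer anneals here to the top strand with its 3' end pointing upstream.
Product length = (reverse-primer end) − (forward-primer start) + 1 = 122 − 58 + 1 = 65 bp.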